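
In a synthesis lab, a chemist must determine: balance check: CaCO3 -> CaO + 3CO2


Equation: CaCO3 -> CaO + 3CO2
Check atoms: C: 1≠3, Ca: 1=1, O: 3≠7
Not balanced

No, not balanced


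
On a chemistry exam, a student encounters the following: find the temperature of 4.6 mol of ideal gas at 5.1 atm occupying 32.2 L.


PV = nRT  (R = 0.08206 L·atm/(mol·K))
T = PV/(nR) = 5.1×32.2/(4.6×0.08206)
= 164.22/0.377476
= 435.05 K

435.05 K


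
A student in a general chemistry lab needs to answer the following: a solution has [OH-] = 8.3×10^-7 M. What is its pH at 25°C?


pOH = -log10([OH-]) = -log10(8.3×10^-7)
= 7 - log10(8.3) = 6.08
pH = 14 - pOH = 14 - 6.08 = 7.92

7.92


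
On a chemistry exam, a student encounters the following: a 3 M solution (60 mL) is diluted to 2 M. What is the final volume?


C1V1 = C2V2
3 × 60 = 2 × V2
V2 = 180/2 = 90.0 mL

90.0 mL


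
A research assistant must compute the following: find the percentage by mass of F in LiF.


M(LiF) = 1×6.94 + 1×19.0 = 25.94 g/mol
Mass of F = 1 × 19.0 = 19.00 g/mol
% F = 19.00/25.94 × 100 = 73.25%

73.25%


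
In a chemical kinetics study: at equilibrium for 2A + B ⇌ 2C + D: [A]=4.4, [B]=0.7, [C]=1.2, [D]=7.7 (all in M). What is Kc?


Kc = [C]^2[D]/([A]^2[B])
= (1.2^2 × 7.7^1)/(4.4^2 × 0.7^1)
= 11.088/13.552
= 0.8182

0.8182


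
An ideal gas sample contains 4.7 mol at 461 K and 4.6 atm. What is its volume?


PV = nRT  (R = 0.08206 L·atm/(mol·K))
V = nRT/P = 4.7×0.08206×461/4.6
= 38.652 L

38.652 L


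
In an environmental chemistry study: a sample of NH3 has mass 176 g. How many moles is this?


M(NH3) = 17.03 g/mol
n = mass/M = 176/17.03 = 10.3347 mol

10.3347 mol


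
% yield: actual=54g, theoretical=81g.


% yield = actual/theoretical × 100
= 54/81 × 100
= 66.67%

66.67%


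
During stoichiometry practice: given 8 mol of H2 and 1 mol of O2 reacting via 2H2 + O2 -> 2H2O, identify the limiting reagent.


Mole ratio available / coefficient:
  H2: 8/2 = 4.000
  O2: 1/1 = 1.000
Smaller ratio is limiting.

O2


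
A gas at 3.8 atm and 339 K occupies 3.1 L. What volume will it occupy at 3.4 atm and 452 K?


P1V1/T1 = P2V2/T2
V2 = P1V1T2/(T1P2)
= 3.8×3.1×452/(339×3.4)
= 4.62 L

4.62 L


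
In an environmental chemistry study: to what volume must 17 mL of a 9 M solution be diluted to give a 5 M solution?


C1V1 = C2V2
9 × 17 = 5 × V2
V2 = 153/5 = 30.6 mL

30.6 mL


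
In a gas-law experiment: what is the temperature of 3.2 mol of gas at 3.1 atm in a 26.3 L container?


PV = nRT  (R = 0.08206 L·atm/(mol·K))
T = PV/(nR) = 3.1×26.3/(3.2×0.08206)
= 81.53/0.262592
= 310.48 K

310.48 K


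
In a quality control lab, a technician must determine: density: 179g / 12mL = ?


ρ = mass/volume
= 179/12
= 14.917 g/mL

14.917 g/mL


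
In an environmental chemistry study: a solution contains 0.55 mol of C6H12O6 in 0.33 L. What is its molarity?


M = n/V = 0.55/0.33 = 1.667 mol/L

1.667 M


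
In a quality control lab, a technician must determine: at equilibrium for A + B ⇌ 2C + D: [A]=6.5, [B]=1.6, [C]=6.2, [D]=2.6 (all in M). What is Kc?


Kc = [C]^2[D]/([A][B])
= (6.2^2 × 2.6^1)/(6.5^1 × 1.6^1)
= 99.944/10.4
= 9.610

9.610


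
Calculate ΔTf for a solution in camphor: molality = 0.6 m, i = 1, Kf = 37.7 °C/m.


ΔTf = Kf × m × i
= 37.7 × 0.6 × 1
= 22.62 °C

22.62 °C


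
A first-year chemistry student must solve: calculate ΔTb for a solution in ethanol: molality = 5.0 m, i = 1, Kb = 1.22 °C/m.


ΔTb = Kb × m × i
= 1.22 × 5.0 × 1
= 6.1 °C

6.1 °C


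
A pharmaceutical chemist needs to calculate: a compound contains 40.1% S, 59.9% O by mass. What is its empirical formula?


Assume 100 g sample. Moles of each element:
  S: 40.1/32.07 = 1.25 mol
  O: 59.9/16.0 = 3.744 mol
Divide by smallest (1.25):
  S: 1.25/1.25 = 1.0
  O: 3.744/1.25 = 3.0
Empirical formula: SO3

SO3


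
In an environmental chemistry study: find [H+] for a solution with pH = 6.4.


[H+] = 10^(-pH) = 10^(-6.4)
= 3.98×10^-7 M

3.98×10^-7 M


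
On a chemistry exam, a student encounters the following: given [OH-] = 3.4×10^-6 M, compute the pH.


pOH = -log10([OH-]) = -log10(3.4×10^-6)
= 6 - log10(3.4) = 5.47
pH = 14 - pOH = 14 - 5.47 = 8.53

8.53


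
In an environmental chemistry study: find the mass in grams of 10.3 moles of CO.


M(CO) = 28.01 g/mol
mass = n × M = 10.3 × 28.01 = 288.50 g

288.50 g


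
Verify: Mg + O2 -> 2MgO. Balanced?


Equation: Mg + O2 -> 2MgO
Check atoms: Mg: 1≠2, O: 2=2
Not balanced

No, not balanced


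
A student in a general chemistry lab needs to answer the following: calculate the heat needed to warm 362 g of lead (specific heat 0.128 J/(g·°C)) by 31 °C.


q = mcΔT = 362 × 0.128 × 31
= 1436.42 J

1436.42 J


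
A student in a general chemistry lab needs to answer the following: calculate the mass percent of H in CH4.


M(CH4) = 1×12.01 + 4×1.008 = 16.042 g/mol
Mass of H = 4 × 1.008 = 4.032 g/mol
% H = 4.032/16.042 × 100 = 25.13%

25.13%


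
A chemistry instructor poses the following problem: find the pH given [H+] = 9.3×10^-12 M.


pH = -log10([H+]) = -log10(9.3×10^-12)
= 12 - log10(9.3)
= 12 - 0.97
= 11.03

11.03


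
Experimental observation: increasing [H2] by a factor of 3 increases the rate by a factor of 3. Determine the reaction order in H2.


rate ∝ [H2]^n
3^n = 3 → n = 1
Order in H2: 1

1


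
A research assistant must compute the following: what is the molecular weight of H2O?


M(H2O) = 2×1.008 + 1×16.0
= 2.02 + 16.0
= 18.02 g/mol

18.02 g/mol


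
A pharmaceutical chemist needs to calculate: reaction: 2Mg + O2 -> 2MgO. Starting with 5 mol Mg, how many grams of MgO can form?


Mole ratio MgO:Mg = 2:2
n(MgO) = 5 × 2/2 = 5.000 mol
mass = 5.000 × 40.31 = 201.55 g

201.55 g


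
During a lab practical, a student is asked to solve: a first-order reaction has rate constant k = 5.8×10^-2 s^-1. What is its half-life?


t½ = ln2/k = 0.693147/(5.8×10^-2 s^-1)
= 11.95 s

11.95 s


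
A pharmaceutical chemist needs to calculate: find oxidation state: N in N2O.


2x + (-2) = 0, so x = +1
Oxidation number: +1

+1


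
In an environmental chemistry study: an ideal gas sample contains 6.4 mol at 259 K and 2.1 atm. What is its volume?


PV = nRT  (R = 0.08206 L·atm/(mol·K))
V = nRT/P = 6.4×0.08206×259/2.1
= 64.773 L

64.773 L


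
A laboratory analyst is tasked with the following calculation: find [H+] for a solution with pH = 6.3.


[H+] = 10^(-pH) = 10^(-6.3)
= 5.01×10^-7 M

5.01×10^-7 M


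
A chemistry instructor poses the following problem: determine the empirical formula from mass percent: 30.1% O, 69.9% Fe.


Assume 100 g sample. Moles of each element:
  O: 30.1/16.0 = 1.881 mol
  Fe: 69.9/55.85 = 1.252 mol
Divide by smallest (1.252):
  O: 1.881/1.252 = 1.5
  Fe: 1.252/1.252 = 1.0
Multiply all ratios by 2 to obtain whole numbers.
Empirical formula: Fe2O3

Fe2O3


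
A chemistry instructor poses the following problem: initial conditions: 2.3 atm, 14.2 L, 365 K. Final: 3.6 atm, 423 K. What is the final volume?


P1V1/T1 = P2V2/T2
V2 = P1V1T2/(T1P2)
= 2.3×14.2×423/(365×3.6)
= 10.514 L

10.514 L


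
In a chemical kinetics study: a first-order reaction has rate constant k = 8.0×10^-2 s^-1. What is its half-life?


t½ = ln2/k = 0.693147/(8.0×10^-2 s^-1)
= 8.664 s

8.664 s


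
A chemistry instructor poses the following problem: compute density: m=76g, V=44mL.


ρ = mass/volume
= 76/44
= 1.727 g/mL

1.727 g/mL


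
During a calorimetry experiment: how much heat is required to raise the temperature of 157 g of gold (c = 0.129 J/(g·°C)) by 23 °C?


q = mcΔT = 157 × 0.129 × 23
= 465.82 J

465.82 J


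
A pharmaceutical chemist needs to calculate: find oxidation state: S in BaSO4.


(+2) + x + 4(-2) = 0, so x = +6
Oxidation number: +6

+6


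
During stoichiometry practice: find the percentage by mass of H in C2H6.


M(C2H6) = 2×12.01 + 6×1.008 = 30.068 g/mol
Mass of H = 6 × 1.008 = 6.048 g/mol
% H = 6.048/30.068 × 100 = 20.11%

20.11%


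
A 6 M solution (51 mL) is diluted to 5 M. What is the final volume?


C1V1 = C2V2
6 × 51 = 5 × V2
V2 = 306/5 = 61.2 mL

61.2 mL


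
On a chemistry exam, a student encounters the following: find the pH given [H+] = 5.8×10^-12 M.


pH = -log10([H+]) = -log10(5.8×10^-12)
= 12 - log10(5.8)
= 12 - 0.76
= 11.24

11.24


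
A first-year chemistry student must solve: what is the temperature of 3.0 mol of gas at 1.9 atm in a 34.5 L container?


PV = nRT  (R = 0.08206 L·atm/(mol·K))
T = PV/(nR) = 1.9×34.5/(3.0×0.08206)
= 65.55/0.246180
= 266.27 K

266.27 K


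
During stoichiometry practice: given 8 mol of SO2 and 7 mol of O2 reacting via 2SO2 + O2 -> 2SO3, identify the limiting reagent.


Mole ratio available / coefficient:
  SO2: 8/2 = 4.000
  O2: 7/1 = 7.000
Smaller ratio is limiting.

SO2


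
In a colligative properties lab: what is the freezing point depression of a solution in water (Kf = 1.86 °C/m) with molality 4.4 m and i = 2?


ΔTf = Kf × m × i
= 1.86 × 4.4 × 2
= 16.368 °C

16.368 °C


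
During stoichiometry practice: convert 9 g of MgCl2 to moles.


M(MgCl2) = 95.21 g/mol
n = mass/M = 9/95.21 = 0.0945 mol

0.0945 mol


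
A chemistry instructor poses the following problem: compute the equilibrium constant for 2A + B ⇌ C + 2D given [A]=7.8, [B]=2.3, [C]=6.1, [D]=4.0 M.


Kc = [C][D]^2/([A]^2[B])
= (6.1^1 × 4.0^2)/(7.8^2 × 2.3^1)
= 97.6/139.932
= 0.6975

0.6975


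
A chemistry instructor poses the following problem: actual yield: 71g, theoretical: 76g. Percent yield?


% yield = actual/theoretical × 100
= 71/76 × 100
= 93.42%

93.42%


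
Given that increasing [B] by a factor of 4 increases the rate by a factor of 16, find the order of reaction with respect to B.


rate ∝ [B]^n
4^n = 16 → n = 2
Order in B: 2

2


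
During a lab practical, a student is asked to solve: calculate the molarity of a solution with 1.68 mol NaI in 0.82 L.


M = n/V = 1.68/0.82 = 2.049 mol/L

2.049 M


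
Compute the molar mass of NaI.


M(NaI) = 1×22.99 + 1×126.9
= 22.99 + 126.9
= 149.89 g/mol

149.89 g/mol


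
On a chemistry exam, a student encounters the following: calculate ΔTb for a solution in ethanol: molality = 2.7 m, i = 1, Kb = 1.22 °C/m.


ΔTb = Kb × m × i
= 1.22 × 2.7 × 1
= 3.294 °C

3.294 °C


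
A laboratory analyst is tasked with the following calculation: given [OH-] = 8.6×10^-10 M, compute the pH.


pOH = -log10([OH-]) = -log10(8.6×10^-10)
= 10 - log10(8.6) = 9.07
pH = 14 - pOH = 14 - 9.07 = 4.93

4.93


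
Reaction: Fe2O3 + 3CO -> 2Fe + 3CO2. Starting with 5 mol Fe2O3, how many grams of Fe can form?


Mole ratio Fe:Fe2O3 = 2:1
n(Fe) = 5 × 2/1 = 10.000 mol
mass = 10.000 × 55.85 = 558.5 g

558.5 g


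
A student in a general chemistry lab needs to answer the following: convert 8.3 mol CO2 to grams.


M(CO2) = 44.01 g/mol
mass = n × M = 8.3 × 44.01 = 365.28 g

365.28 g


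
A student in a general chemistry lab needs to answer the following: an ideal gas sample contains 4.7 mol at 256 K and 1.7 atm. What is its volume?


PV = nRT  (R = 0.08206 L·atm/(mol·K))
V = nRT/P = 4.7×0.08206×256/1.7
= 58.079 L

58.079 L


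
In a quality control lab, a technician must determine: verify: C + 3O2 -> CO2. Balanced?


Equation: C + 3O2 -> CO2
Check atoms: C: 1=1, O: 6≠2
Not balanced

No, not balanced


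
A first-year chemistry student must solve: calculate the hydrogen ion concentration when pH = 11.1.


[H+] = 10^(-pH) = 10^(-11.1)
= 7.94×10^-12 M

7.94×10^-12 M


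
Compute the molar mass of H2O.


M(H2O) = 2×1.008 + 1×16.0
= 2.02 + 16.0
= 18.02 g/mol

18.02 g/mol


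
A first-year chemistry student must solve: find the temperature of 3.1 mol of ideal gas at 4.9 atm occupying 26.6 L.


PV = nRT  (R = 0.08206 L·atm/(mol·K))
T = PV/(nR) = 4.9×26.6/(3.1×0.08206)
= 130.34/0.254386
= 512.37 K

512.37 K


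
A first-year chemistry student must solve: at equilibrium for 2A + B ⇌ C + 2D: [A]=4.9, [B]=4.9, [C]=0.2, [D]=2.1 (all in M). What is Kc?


Kc = [C][D]^2/([A]^2[B])
= (0.2^1 × 2.1^2)/(4.9^2 × 4.9^1)
= 0.882/117.649
= 0.007497

0.007497


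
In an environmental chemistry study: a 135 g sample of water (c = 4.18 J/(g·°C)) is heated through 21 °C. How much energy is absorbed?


q = mcΔT = 135 × 4.18 × 21
= 11850.30 J

11850.30 J


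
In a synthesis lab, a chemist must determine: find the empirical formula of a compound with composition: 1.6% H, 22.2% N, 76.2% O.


Assume 100 g sample. Moles of each element:
  H: 1.6/1.008 = 1.587 mol
  N: 22.2/14.01 = 1.585 mol
  O: 76.2/16.0 = 4.763 mol
Divide by smallest (1.585):
  H: 1.587/1.585 = 1.0
  N: 1.585/1.585 = 1.0
  O: 4.763/1.585 = 3.01
Empirical formula: HNO3

HNO3


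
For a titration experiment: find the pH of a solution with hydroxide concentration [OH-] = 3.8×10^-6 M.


pOH = -log10([OH-]) = -log10(3.8×10^-6)
= 6 - log10(3.8) = 5.42
pH = 14 - pOH = 14 - 5.42 = 8.58

8.58


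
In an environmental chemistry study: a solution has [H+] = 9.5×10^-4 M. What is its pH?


pH = -log10([H+]) = -log10(9.5×10^-4)
= 4 - log10(9.5)
= 4 - 0.98
= 3.02

3.02


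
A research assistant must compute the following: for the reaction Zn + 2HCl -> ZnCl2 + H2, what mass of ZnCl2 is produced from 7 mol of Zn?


Mole ratio ZnCl2:Zn = 1:1
n(ZnCl2) = 7 × 1/1 = 7.000 mol
mass = 7.000 × 136.28 = 953.96 g

953.96 g


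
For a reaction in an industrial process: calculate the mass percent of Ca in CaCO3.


M(CaCO3) = 1×40.08 + 1×12.01 + 3×16.0 = 100.09 g/mol
Mass of Ca = 1 × 40.08 = 40.08 g/mol
% Ca = 40.08/100.09 × 100 = 40.04%

40.04%


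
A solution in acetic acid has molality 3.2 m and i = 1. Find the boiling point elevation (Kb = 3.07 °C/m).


ΔTb = Kb × m × i
= 3.07 × 3.2 × 1
= 9.824 °C

9.824 °C


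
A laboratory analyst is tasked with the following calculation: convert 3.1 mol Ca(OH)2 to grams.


M(Ca(OH)2) = 74.1 g/mol
mass = n × M = 3.1 × 74.1 = 229.71 g

229.71 g


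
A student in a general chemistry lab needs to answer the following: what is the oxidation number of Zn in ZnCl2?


Zn is +2
Oxidation number: +2

+2


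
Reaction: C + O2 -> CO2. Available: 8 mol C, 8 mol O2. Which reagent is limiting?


Mole ratio available / coefficient:
  C: 8/1 = 8.000
  O2: 8/1 = 8.000
Smaller ratio is limiting.

neither (stoichiometric); C and O2 are fully consumed


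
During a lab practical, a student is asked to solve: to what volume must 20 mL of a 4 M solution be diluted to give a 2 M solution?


C1V1 = C2V2
4 × 20 = 2 × V2
V2 = 80/2 = 40.0 mL

40.0 mL


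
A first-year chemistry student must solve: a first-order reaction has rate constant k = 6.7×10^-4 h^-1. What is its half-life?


t½ = ln2/k = 0.693147/(6.7×10^-4 h^-1)
= 1035 h

1035 h


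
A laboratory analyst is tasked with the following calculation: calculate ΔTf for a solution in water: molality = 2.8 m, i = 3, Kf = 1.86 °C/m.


ΔTf = Kf × m × i
= 1.86 × 2.8 × 3
= 15.624 °C

15.624 °C


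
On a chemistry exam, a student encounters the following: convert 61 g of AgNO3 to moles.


M(AgNO3) = 169.88 g/mol
n = mass/M = 61/169.88 = 0.3591 mol

0.3591 mol


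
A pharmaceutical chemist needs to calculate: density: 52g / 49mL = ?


ρ = mass/volume
= 52/49
= 1.061 g/mL

1.061 g/mL


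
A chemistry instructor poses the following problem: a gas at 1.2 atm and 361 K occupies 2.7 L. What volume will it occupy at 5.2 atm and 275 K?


P1V1/T1 = P2V2/T2
V2 = P1V1T2/(T1P2)
= 1.2×2.7×275/(361×5.2)
= 0.475 L

0.475 L


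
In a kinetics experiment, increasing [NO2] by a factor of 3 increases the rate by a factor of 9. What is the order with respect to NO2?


rate ∝ [NO2]^n
3^n = 9 → n = 2
Order in NO2: 2

2


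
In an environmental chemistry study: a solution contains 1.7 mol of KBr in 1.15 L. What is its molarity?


M = n/V = 1.7/1.15 = 1.478 mol/L

1.478 M


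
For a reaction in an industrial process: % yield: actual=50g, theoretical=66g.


% yield = actual/theoretical × 100
= 50/66 × 100
= 75.76%

75.76%


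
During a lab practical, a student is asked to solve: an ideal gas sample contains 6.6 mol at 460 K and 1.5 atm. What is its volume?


PV = nRT  (R = 0.08206 L·atm/(mol·K))
V = nRT/P = 6.6×0.08206×460/1.5
= 166.089 L

166.089 L


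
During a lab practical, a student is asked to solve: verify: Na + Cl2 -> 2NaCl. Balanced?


Equation: Na + Cl2 -> 2NaCl
Check atoms: Cl: 2=2, Na: 1≠2
Not balanced

No, not balanced


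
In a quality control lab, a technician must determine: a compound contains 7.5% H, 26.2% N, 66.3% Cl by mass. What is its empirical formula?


Assume 100 g sample. Moles of each element:
  H: 7.5/1.008 = 7.44 mol
  N: 26.2/14.01 = 1.87 mol
  Cl: 66.3/35.45 = 1.87 mol
Divide by smallest (1.87):
  H: 7.44/1.87 = 3.98
  N: 1.87/1.87 = 1.0
  Cl: 1.87/1.87 = 1.0
Empirical formula: NH4Cl

NH4Cl


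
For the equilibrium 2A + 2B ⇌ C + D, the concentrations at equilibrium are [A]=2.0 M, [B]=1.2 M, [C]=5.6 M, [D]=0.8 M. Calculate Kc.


Kc = [C][D]/([A]^2[B]^2)
= (5.6^1 × 0.8^1)/(2.0^2 × 1.2^2)
= 4.48/5.76
= 0.7778

0.7778


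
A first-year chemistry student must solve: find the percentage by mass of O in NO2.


M(NO2) = 1×14.01 + 2×16.0 = 46.01 g/mol
Mass of O = 2 × 16.0 = 32.00 g/mol
% O = 32.00/46.01 × 100 = 69.55%

69.55%


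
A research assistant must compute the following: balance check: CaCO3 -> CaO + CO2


Equation: CaCO3 -> CaO + CO2
Check atoms: C: 1=1, Ca: 1=1, O: 3=3
Balanced

Yes, balanced


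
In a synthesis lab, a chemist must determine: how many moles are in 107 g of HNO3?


M(HNO3) = 63.02 g/mol
n = mass/M = 107/63.02 = 1.6979 mol

1.6979 mol


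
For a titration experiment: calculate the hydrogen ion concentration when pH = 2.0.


[H+] = 10^(-pH) = 10^(-2.0)
= 1.0×10^-2 M

1.0×10^-2 M


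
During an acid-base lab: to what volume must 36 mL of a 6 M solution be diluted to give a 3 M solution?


C1V1 = C2V2
6 × 36 = 3 × V2
V2 = 216/3 = 72.0 mL

72.0 mL


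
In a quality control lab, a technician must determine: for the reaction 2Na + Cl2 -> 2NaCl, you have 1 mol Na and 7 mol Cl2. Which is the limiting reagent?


Mole ratio available / coefficient:
  Na: 1/2 = 0.500
  Cl2: 7/1 = 7.000
Smaller ratio is limiting.

Na


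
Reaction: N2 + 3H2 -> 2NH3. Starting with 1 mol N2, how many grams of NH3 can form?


Mole ratio NH3:N2 = 2:1
n(NH3) = 1 × 2/1 = 2.000 mol
mass = 2.000 × 17.03 = 34.06 g

34.06 g


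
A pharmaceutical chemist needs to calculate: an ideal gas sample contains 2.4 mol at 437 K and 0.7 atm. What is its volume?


PV = nRT  (R = 0.08206 L·atm/(mol·K))
V = nRT/P = 2.4×0.08206×437/0.7
= 122.949 L

122.949 L


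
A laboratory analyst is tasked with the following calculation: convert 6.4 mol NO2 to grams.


M(NO2) = 46.01 g/mol
mass = n × M = 6.4 × 46.01 = 294.46 g

294.46 g


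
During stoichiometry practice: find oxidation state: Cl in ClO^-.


x + (-2) = -1, so x = +1
Oxidation number: +1

+1


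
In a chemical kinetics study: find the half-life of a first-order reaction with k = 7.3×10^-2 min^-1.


t½ = ln2/k = 0.693147/(7.3×10^-2 min^-1)
= 9.495 min

9.495 min


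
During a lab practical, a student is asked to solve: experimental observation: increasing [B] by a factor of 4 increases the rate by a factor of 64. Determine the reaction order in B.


rate ∝ [B]^n
4^n = 64 → n = 3
Order in B: 3

3


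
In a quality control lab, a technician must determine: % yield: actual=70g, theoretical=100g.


% yield = actual/theoretical × 100
= 70/100 × 100
= 70.0%

70.0%


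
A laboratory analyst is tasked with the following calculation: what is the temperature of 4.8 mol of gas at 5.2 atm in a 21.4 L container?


PV = nRT  (R = 0.08206 L·atm/(mol·K))
T = PV/(nR) = 5.2×21.4/(4.8×0.08206)
= 111.28/0.393888
= 282.52 K

282.52 K


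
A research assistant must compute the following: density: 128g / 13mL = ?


ρ = mass/volume
= 128/13
= 9.846 g/mL

9.846 g/mL


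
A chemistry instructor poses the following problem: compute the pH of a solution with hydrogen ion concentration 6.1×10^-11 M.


pH = -log10([H+]) = -log10(6.1×10^-11)
= 11 - log10(6.1)
= 11 - 0.79
= 10.21

10.21


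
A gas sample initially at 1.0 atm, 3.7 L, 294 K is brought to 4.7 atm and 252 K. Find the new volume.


P1V1/T1 = P2V2/T2
V2 = P1V1T2/(T1P2)
= 1.0×3.7×252/(294×4.7)
= 0.675 L

0.675 L


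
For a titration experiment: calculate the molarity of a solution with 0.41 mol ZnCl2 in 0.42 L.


M = n/V = 0.41/0.42 = 0.976 mol/L

0.976 M


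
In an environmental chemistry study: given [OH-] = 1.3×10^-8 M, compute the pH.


pOH = -log10([OH-]) = -log10(1.3×10^-8)
= 8 - log10(1.3) = 7.89
pH = 14 - pOH = 14 - 7.89 = 6.11

6.11


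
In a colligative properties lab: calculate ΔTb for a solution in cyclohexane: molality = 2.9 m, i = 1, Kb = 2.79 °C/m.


ΔTb = Kb × m × i
= 2.79 × 2.9 × 1
= 8.091 °C

8.091 °C


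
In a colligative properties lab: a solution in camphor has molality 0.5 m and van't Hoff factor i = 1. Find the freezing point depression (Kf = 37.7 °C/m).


ΔTf = Kf × m × i
= 37.7 × 0.5 × 1
= 18.85 °C

18.85 °C


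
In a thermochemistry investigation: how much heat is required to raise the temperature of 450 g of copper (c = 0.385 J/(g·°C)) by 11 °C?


q = mcΔT = 450 × 0.385 × 11
= 1905.75 J

1905.75 J


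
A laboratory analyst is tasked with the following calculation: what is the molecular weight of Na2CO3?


M(Na2CO3) = 2×22.99 + 1×12.01 + 3×16.0
= 45.98 + 12.01 + 48.0
= 105.99 g/mol

105.99 g/mol


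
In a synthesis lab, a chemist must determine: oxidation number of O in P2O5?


O is usually -2
Oxidation number: -2

-2


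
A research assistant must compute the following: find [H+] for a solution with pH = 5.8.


[H+] = 10^(-pH) = 10^(-5.8)
= 1.58×10^-6 M

1.58×10^-6 M


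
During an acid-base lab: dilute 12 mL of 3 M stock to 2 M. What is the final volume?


C1V1 = C2V2
3 × 12 = 2 × V2
V2 = 36/2 = 18.0 mL

18.0 mL


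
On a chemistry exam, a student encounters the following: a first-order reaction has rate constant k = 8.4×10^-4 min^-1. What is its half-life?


t½ = ln2/k = 0.693147/(8.4×10^-4 min^-1)
= 825.2 min

825.2 min


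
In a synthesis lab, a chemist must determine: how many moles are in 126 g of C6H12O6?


M(C6H12O6) = 180.16 g/mol
n = mass/M = 126/180.16 = 0.6994 mol

0.6994 mol


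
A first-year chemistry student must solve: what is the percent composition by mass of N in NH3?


M(NH3) = 1×14.01 + 3×1.008 = 17.034 g/mol
Mass of N = 1 × 14.01 = 14.01 g/mol
% N = 14.01/17.034 × 100 = 82.25%

82.25%


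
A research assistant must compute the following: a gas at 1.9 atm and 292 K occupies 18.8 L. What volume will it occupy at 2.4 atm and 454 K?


P1V1/T1 = P2V2/T2
V2 = P1V1T2/(T1P2)
= 1.9×18.8×454/(292×2.4)
= 23.141 L

23.141 L


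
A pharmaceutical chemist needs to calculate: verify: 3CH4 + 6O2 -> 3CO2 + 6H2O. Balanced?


Equation: 3CH4 + 6O2 -> 3CO2 + 6H2O
Check atoms: C: 3=3, H: 12=12, O: 12=12
Balanced

Yes, balanced


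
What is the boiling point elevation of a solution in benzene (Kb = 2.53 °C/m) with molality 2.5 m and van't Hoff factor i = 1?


ΔTb = Kb × m × i
= 2.53 × 2.5 × 1
= 6.325 °C

6.325 °C


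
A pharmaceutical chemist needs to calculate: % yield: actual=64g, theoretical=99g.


% yield = actual/theoretical × 100
= 64/99 × 100
= 64.65%

64.65%


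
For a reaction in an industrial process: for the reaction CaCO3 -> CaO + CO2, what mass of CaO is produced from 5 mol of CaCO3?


Mole ratio CaO:CaCO3 = 1:1
n(CaO) = 5 × 1/1 = 5.000 mol
mass = 5.000 × 56.08 = 280.4 g

280.4 g


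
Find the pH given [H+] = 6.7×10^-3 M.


pH = -log10([H+]) = -log10(6.7×10^-3)
= 3 - log10(6.7)
= 3 - 0.83
= 2.17

2.17


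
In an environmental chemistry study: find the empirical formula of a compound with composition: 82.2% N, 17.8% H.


Assume 100 g sample. Moles of each element:
  N: 82.2/14.01 = 5.867 mol
  H: 17.8/1.008 = 17.659 mol
Divide by smallest (5.867):
  N: 5.867/5.867 = 1.0
  H: 17.659/5.867 = 3.01
Empirical formula: NH3

NH3


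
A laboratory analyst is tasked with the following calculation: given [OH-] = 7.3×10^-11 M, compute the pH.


pOH = -log10([OH-]) = -log10(7.3×10^-11)
= 11 - log10(7.3) = 10.14
pH = 14 - pOH = 14 - 10.14 = 3.86

3.86


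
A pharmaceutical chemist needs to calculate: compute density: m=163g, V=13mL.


ρ = mass/volume
= 163/13
= 12.538 g/mL

12.538 g/mL


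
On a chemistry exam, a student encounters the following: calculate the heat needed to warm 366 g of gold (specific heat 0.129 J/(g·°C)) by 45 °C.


q = mcΔT = 366 × 0.129 × 45
= 2124.63 J

2124.63 J


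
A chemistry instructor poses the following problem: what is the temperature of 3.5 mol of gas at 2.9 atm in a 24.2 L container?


PV = nRT  (R = 0.08206 L·atm/(mol·K))
T = PV/(nR) = 2.9×24.2/(3.5×0.08206)
= 70.18/0.287210
= 244.35 K

244.35 K


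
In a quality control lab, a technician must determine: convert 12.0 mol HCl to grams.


M(HCl) = 36.46 g/mol
mass = n × M = 12.0 × 36.46 = 437.52 g

437.52 g


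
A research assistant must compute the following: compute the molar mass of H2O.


M(H2O) = 2×1.008 + 1×16.0
= 2.02 + 16.0
= 18.02 g/mol

18.02 g/mol


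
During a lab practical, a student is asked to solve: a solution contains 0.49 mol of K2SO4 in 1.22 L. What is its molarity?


M = n/V = 0.49/1.22 = 0.402 mol/L

0.402 M


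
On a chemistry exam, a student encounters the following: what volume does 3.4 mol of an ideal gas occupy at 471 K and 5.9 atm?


PV = nRT  (R = 0.08206 L·atm/(mol·K))
V = nRT/P = 3.4×0.08206×471/5.9
= 22.273 L

22.273 L


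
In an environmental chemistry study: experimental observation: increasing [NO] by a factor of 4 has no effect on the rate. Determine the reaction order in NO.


rate ∝ [NO]^n
rate ∝ [NO]^0
Order in NO: 0

0


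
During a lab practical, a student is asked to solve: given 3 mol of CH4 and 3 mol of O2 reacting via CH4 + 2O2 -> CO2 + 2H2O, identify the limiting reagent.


Mole ratio available / coefficient:
  CH4: 3/1 = 3.000
  O2: 3/2 = 1.500
Smaller ratio is limiting.

O2


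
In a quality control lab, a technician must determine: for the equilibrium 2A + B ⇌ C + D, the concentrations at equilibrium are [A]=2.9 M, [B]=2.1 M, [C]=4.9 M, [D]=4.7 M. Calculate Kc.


Kc = [C][D]/([A]^2[B])
= (4.9^1 × 4.7^1)/(2.9^2 × 2.1^1)
= 23.03/17.661
= 1.304

1.304


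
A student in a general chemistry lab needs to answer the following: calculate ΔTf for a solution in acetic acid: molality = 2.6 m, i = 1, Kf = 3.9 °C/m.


ΔTf = Kf × m × i
= 3.9 × 2.6 × 1
= 10.14 °C

10.14 °C


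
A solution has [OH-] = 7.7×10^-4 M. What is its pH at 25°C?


pOH = -log10([OH-]) = -log10(7.7×10^-4)
= 4 - log10(7.7) = 3.11
pH = 14 - pOH = 14 - 3.11 = 10.89

10.89


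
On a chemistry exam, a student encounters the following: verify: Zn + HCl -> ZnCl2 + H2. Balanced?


Equation: Zn + HCl -> ZnCl2 + H2
Check atoms: Cl: 1≠2, H: 1≠2, Zn: 1=1
Not balanced

No, not balanced


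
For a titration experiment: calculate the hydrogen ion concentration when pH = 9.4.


[H+] = 10^(-pH) = 10^(-9.4)
= 3.98×10^-10 M

3.98×10^-10 M


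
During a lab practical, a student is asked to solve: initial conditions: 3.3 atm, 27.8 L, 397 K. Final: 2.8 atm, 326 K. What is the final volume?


P1V1/T1 = P2V2/T2
V2 = P1V1T2/(T1P2)
= 3.3×27.8×326/(397×2.8)
= 26.905 L

26.905 L


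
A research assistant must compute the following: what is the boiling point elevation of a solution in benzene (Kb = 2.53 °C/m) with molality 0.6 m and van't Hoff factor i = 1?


ΔTb = Kb × m × i
= 2.53 × 0.6 × 1
= 1.518 °C

1.518 °C


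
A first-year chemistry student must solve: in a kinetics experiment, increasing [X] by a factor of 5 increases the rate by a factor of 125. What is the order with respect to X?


rate ∝ [X]^n
5^n = 125 → n = 3
Order in X: 3

3


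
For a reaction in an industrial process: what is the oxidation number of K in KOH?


Group 1 metal: +1
Oxidation number: +1

+1


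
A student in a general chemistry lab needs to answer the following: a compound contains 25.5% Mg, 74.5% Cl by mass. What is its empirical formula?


Assume 100 g sample. Moles of each element:
  Mg: 25.5/24.31 = 1.049 mol
  Cl: 74.5/35.45 = 2.102 mol
Divide by smallest (1.049):
  Mg: 1.049/1.049 = 1.0
  Cl: 2.102/1.049 = 2.0
Empirical formula: MgCl2

MgCl2


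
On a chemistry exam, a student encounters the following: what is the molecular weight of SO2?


M(SO2) = 1×32.07 + 2×16.0
= 32.07 + 32.0
= 64.07 g/mol

64.07 g/mol


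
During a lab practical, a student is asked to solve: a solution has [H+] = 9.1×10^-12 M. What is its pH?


pH = -log10([H+]) = -log10(9.1×10^-12)
= 12 - log10(9.1)
= 12 - 0.96
= 11.04

11.04


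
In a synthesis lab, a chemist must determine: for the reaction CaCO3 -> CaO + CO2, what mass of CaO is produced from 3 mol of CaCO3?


Mole ratio CaO:CaCO3 = 1:1
n(CaO) = 3 × 1/1 = 3.000 mol
mass = 3.000 × 56.08 = 168.24 g

168.24 g


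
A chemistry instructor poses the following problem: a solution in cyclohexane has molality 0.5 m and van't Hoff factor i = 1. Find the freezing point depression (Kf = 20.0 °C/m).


ΔTf = Kf × m × i
= 20.0 × 0.5 × 1
= 10.0 °C

10.0 °C


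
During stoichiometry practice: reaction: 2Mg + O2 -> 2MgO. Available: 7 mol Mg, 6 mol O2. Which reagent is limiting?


Mole ratio available / coefficient:
  Mg: 7/2 = 3.500
  O2: 6/1 = 6.000
Smaller ratio is limiting.

Mg


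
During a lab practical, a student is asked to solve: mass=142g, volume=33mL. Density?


ρ = mass/volume
= 142/33
= 4.303 g/mL

4.303 g/mL


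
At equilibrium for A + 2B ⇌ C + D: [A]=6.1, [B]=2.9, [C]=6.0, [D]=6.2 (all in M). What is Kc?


Kc = [C][D]/([A][B]^2)
= (6.0^1 × 6.2^1)/(6.1^1 × 2.9^2)
= 37.2/51.301
= 0.7251

0.7251


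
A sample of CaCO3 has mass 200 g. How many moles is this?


M(CaCO3) = 100.09 g/mol
n = mass/M = 200/100.09 = 1.9982 mol

1.9982 mol


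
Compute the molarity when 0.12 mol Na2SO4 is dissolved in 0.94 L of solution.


M = n/V = 0.12/0.94 = 0.128 mol/L

0.128 M


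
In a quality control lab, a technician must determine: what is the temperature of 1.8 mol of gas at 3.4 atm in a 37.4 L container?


PV = nRT  (R = 0.08206 L·atm/(mol·K))
T = PV/(nR) = 3.4×37.4/(1.8×0.08206)
= 127.16/0.147708
= 860.89 K

860.89 K


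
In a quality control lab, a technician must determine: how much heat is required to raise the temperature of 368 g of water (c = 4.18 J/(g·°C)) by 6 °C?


q = mcΔT = 368 × 4.18 × 6
= 9229.44 J

9229.44 J


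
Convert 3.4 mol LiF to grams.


M(LiF) = 25.94 g/mol
mass = n × M = 3.4 × 25.94 = 88.20 g

88.20 g


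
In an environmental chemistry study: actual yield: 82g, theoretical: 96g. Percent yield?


% yield = actual/theoretical × 100
= 82/96 × 100
= 85.42%

85.42%


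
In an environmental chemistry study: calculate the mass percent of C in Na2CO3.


M(Na2CO3) = 2×22.99 + 1×12.01 + 3×16.0 = 105.99 g/mol
Mass of C = 1 × 12.01 = 12.01 g/mol
% C = 12.01/105.99 × 100 = 11.33%

11.33%


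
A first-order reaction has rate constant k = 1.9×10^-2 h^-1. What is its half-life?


t½ = ln2/k = 0.693147/(1.9×10^-2 h^-1)
= 36.48 h

36.48 h


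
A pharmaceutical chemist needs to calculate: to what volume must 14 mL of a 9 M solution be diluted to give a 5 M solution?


C1V1 = C2V2
9 × 14 = 5 × V2
V2 = 126/5 = 25.2 mL

25.2 mL


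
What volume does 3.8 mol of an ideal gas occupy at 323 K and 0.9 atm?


PV = nRT  (R = 0.08206 L·atm/(mol·K))
V = nRT/P = 3.8×0.08206×323/0.9
= 111.912 L

111.912 L


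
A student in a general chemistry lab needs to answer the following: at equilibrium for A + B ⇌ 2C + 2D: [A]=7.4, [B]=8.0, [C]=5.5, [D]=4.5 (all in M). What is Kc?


Kc = [C]^2[D]^2/([A][B])
= (5.5^2 × 4.5^2)/(7.4^1 × 8.0^1)
= 612.5625/59.2
= 10.35

10.35


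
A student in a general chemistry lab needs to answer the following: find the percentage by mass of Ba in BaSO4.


M(BaSO4) = 1×137.33 + 1×32.07 + 4×16.0 = 233.40 g/mol
Mass of Ba = 1 × 137.33 = 137.33 g/mol
% Ba = 137.33/233.40 × 100 = 58.84%

58.84%


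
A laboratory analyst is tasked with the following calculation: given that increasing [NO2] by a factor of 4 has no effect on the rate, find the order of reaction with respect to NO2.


rate ∝ [NO2]^n
rate ∝ [NO2]^0
Order in NO2: 0

0


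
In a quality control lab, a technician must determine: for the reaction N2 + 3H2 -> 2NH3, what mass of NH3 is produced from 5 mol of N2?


Mole ratio NH3:N2 = 2:1
n(NH3) = 5 × 2/1 = 10.000 mol
mass = 10.000 × 17.03 = 170.3 g

170.3 g


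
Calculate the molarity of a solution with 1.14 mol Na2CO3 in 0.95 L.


M = n/V = 1.14/0.95 = 1.200 mol/L

1.200 M


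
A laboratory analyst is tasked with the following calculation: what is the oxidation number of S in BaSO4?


(+2) + x + 4(-2) = 0, so x = +6
Oxidation number: +6

+6


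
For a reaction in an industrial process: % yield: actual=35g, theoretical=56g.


% yield = actual/theoretical × 100
= 35/56 × 100
= 62.5%

62.5%


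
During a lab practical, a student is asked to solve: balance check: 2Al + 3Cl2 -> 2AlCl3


Equation: 2Al + 3Cl2 -> 2AlCl3
Check atoms: Al: 2=2, Cl: 6=6
Balanced

Yes, balanced


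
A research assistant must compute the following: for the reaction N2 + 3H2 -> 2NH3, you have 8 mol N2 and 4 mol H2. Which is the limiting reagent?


Mole ratio available / coefficient:
  N2: 8/1 = 8.000
  H2: 4/3 = 1.333
Smaller ratio is limiting.

H2


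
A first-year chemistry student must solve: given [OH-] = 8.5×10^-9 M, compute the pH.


pOH = -log10([OH-]) = -log10(8.5×10^-9)
= 9 - log10(8.5) = 8.07
pH = 14 - pOH = 14 - 8.07 = 5.93

5.93


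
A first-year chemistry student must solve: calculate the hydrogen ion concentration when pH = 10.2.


[H+] = 10^(-pH) = 10^(-10.2)
= 6.31×10^-11 M

6.31×10^-11 M


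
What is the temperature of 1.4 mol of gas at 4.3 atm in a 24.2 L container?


PV = nRT  (R = 0.08206 L·atm/(mol·K))
T = PV/(nR) = 4.3×24.2/(1.4×0.08206)
= 104.06/0.114884
= 905.78 K

905.78 K


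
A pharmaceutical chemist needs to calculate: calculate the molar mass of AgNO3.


M(AgNO3) = 1×107.87 + 1×14.01 + 3×16.0
= 107.87 + 14.01 + 48.0
= 169.88 g/mol

169.88 g/mol


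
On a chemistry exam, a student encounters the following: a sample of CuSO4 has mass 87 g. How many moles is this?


M(CuSO4) = 159.62 g/mol
n = mass/M = 87/159.62 = 0.545 mol

0.545 mol


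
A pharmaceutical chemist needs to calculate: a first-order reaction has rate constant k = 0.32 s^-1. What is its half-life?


t½ = ln2/k = 0.693147/(0.32 s^-1)
= 2.166 s

2.166 s


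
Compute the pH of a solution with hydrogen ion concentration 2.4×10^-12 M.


pH = -log10([H+]) = -log10(2.4×10^-12)
= 12 - log10(2.4)
= 12 - 0.38
= 11.62

11.62


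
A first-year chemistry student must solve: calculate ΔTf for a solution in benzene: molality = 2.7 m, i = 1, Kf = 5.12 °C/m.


ΔTf = Kf × m × i
= 5.12 × 2.7 × 1
= 13.824 °C

13.824 °C


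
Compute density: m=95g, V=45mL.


ρ = mass/volume
= 95/45
= 2.111 g/mL

2.111 g/mL


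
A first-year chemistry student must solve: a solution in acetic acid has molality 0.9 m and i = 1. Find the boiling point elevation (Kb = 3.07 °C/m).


ΔTb = Kb × m × i
= 3.07 × 0.9 × 1
= 2.763 °C

2.763 °C


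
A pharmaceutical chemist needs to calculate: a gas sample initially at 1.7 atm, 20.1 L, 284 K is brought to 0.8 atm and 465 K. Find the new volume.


P1V1/T1 = P2V2/T2
V2 = P1V1T2/(T1P2)
= 1.7×20.1×465/(284×0.8)
= 69.934 L

69.934 L


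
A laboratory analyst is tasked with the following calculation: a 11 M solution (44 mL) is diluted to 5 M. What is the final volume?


C1V1 = C2V2
11 × 44 = 5 × V2
V2 = 484/5 = 96.8 mL

96.8 mL


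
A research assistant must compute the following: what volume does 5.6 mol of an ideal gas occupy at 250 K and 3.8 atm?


PV = nRT  (R = 0.08206 L·atm/(mol·K))
V = nRT/P = 5.6×0.08206×250/3.8
= 30.233 L

30.233 L


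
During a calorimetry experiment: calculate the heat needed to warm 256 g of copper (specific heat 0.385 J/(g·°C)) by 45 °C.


q = mcΔT = 256 × 0.385 × 45
= 4435.20 J

4435.20 J


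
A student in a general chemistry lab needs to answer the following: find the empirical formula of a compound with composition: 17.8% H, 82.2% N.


Assume 100 g sample. Moles of each element:
  H: 17.8/1.008 = 17.659 mol
  N: 82.2/14.01 = 5.867 mol
Divide by smallest (5.867):
  H: 17.659/5.867 = 3.01
  N: 5.867/5.867 = 1.0
Empirical formula: NH3

NH3


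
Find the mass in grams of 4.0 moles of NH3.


M(NH3) = 17.03 g/mol
mass = n × M = 4.0 × 17.03 = 68.12 g

68.12 g


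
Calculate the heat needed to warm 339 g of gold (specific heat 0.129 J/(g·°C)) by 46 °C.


q = mcΔT = 339 × 0.129 × 46
= 2011.63 J

2011.63 J


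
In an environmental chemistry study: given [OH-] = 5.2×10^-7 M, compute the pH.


pOH = -log10([OH-]) = -log10(5.2×10^-7)
= 7 - log10(5.2) = 6.28
pH = 14 - pOH = 14 - 6.28 = 7.72

7.72


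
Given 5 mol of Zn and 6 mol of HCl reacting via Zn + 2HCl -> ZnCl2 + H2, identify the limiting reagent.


Mole ratio available / coefficient:
  Zn: 5/1 = 5.000
  HCl: 6/2 = 3.000
Smaller ratio is limiting.

HCl


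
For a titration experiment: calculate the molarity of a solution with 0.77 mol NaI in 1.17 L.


M = n/V = 0.77/1.17 = 0.658 mol/L

0.658 M


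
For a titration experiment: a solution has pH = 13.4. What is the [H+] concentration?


[H+] = 10^(-pH) = 10^(-13.4)
= 3.98×10^-14 M

3.98×10^-14 M


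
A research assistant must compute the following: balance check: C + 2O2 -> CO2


Equation: C + 2O2 -> CO2
Check atoms: C: 1=1, O: 4≠2
Not balanced

No, not balanced


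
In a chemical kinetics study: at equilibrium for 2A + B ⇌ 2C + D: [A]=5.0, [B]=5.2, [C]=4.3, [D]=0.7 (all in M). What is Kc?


Kc = [C]^2[D]/([A]^2[B])
= (4.3^2 × 0.7^1)/(5.0^2 × 5.2^1)
= 12.943/130
= 0.09956

0.09956


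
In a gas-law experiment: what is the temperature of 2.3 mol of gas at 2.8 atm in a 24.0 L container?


PV = nRT  (R = 0.08206 L·atm/(mol·K))
T = PV/(nR) = 2.8×24.0/(2.3×0.08206)
= 67.20/0.188738
= 356.05 K

356.05 K


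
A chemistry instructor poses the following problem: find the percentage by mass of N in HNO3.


M(HNO3) = 1×1.008 + 1×14.01 + 3×16.0 = 63.018 g/mol
Mass of N = 1 × 14.01 = 14.01 g/mol
% N = 14.01/63.018 × 100 = 22.23%

22.23%


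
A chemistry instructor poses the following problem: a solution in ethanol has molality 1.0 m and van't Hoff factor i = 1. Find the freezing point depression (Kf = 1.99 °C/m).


ΔTf = Kf × m × i
= 1.99 × 1.0 × 1
= 1.99 °C

1.99 °C


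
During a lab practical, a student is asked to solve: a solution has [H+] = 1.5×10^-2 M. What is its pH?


pH = -log10([H+]) = -log10(1.5×10^-2)
= 2 - log10(1.5)
= 2 - 0.18
= 1.82

1.82


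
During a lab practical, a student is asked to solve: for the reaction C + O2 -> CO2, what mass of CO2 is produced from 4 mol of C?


Mole ratio CO2:C = 1:1
n(CO2) = 4 × 1/1 = 4.000 mol
mass = 4.000 × 44.01 = 176.04 g

176.04 g
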